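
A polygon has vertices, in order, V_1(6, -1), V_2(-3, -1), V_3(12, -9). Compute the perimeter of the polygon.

|V_1V_2| = √((-9)² + (0)²) = √81 = 9
|V_2V_3| = √((15)² + (-8)²) = √289 = 17
|V_3V_1| = √((-6)² + (8)²) = √100 = 10
Perimeter = 9 + 17 + 10 = 36.

36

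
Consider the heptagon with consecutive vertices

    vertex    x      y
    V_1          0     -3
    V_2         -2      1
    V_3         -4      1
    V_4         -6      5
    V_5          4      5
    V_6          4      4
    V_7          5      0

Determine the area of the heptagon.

Apply the surveyor's formula: 2A = Σ (x_i·y_{i+1} − x_{i+1}·y_i), indices taken mod 7.
Cross-terms: -6, 2, -14, -50, -4, -20, -15  ⇒  Σ = -107
Area = |Σ|/2 = 53.5.

53.5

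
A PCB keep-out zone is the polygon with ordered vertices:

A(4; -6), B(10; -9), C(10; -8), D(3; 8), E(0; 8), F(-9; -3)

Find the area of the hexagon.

Apply the surveyor's formula: 2A = Σ (x_i·y_{i+1} − x_{i+1}·y_i), indices taken mod 6.
Cross-terms: 24, 10, 104, 24, 72, 66  ⇒  Σ = 300
Area = |Σ|/2 = 150.

150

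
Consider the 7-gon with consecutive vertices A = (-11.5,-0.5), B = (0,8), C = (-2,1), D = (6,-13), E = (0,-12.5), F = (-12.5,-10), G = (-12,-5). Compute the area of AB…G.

198.125

Apply Gauss's area formula: 2A = Σ (x_i·y_{i+1} − x_{i+1}·y_i), indices taken mod 7.
Σ = (-92) + (16) + (20) + (-75) + (-156.25) + (-57.5) + (-51.5) = -396.25
Area = |Σ|/2 = 198.125.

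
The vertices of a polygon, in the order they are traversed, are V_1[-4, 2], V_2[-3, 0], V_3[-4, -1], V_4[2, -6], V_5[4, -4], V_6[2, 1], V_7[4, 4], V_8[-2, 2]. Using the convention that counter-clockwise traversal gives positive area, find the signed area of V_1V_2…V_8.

Cross-terms: 6, 3, 26, 16, 12, 4, 16, 4  ⇒  Σ = 87
Signed area = Σ/2 = 43.5 (positive ⇒ counter-clockwise traversal).

43.5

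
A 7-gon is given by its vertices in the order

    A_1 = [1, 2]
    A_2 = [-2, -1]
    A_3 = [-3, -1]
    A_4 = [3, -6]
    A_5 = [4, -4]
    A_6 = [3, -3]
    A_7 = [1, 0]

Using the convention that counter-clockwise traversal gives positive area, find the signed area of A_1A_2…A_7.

Σ = (3) + (-1) + (21) + (12) + (0) + (3) + (2) = 40
Signed area = Σ/2 = 20 (positive ⇒ counter-clockwise traversal).

20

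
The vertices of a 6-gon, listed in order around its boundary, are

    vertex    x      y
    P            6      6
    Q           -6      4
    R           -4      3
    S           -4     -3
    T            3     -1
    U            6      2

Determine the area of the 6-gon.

65.5

Apply the shoelace formula: 2A = Σ (x_i·y_{i+1} − x_{i+1}·y_i), indices taken mod 6.
P→Q: (6)(4) − (-6)(6) = 60
Q→R: (-6)(3) − (-4)(4) = -2
R→S: (-4)(-3) − (-4)(3) = 24
S→T: (-4)(-1) − (3)(-3) = 13
T→U: (3)(2) − (6)(-1) = 12
U→P: (6)(6) − (6)(2) = 24
Σ = 131
Area = |Σ|/2 = 65.5.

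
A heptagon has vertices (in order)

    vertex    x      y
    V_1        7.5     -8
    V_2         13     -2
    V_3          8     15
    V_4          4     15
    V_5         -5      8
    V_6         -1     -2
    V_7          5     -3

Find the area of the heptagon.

240.25

Σ = (89) + (211) + (60) + (107) + (18) + (13) + (-17.5) = 480.5
Area = |Σ|/2 = 240.25.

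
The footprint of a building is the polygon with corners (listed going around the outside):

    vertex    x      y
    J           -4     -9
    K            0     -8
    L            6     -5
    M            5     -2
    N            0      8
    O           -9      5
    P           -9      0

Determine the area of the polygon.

J→K: (-4)(-8) − (0)(-9) = 32
K→L: (0)(-5) − (6)(-8) = 48
L→M: (6)(-2) − (5)(-5) = 13
M→N: (5)(8) − (0)(-2) = 40
N→O: (0)(5) − (-9)(8) = 72
O→P: (-9)(0) − (-9)(5) = 45
P→J: (-9)(-9) − (-4)(0) = 81
Σ = 331
Area = |Σ|/2 = 165.5.

165.5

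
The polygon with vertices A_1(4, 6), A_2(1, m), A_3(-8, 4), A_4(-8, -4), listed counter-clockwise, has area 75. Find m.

The doubled signed area Σ (x_i y_{i+1} − x_{i+1} y_i) is linear in m.
With m=0 it equals 30; the coefficient of m is 12 (from the two edges through A_2).
So 12·m + 30 = 2·75 = 150 ⇒ m = 10.

10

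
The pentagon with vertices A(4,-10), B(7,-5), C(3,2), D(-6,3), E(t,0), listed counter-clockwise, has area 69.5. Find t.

-3

Write out the shoelace sum; only the two edges meeting at E involve t:
2·Area = [((-6)·0 − t·3) + (t·(-10) − 4·0)] + 100
       = -13·t + 100 = 139
⇒ t = -3.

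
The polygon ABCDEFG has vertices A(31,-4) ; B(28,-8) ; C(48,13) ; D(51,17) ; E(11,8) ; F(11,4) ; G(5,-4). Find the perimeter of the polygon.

|AB| = √((-3)² + (-4)²) = √25 = 5
|BC| = √((20)² + (21)²) = √841 = 29
|CD| = √((3)² + (4)²) = √25 = 5
|DE| = √((-40)² + (-9)²) = √1681 = 41
|EF| = √((0)² + (-4)²) = √16 = 4
|FG| = √((-6)² + (-8)²) = √100 = 10
|GA| = √((26)² + (0)²) = √676 = 26
Perimeter = 5 + 29 + 5 + 41 + 4 + 10 + 26 = 120.

120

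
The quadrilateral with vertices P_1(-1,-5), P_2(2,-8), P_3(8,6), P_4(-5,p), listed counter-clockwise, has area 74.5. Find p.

0

The doubled signed area Σ (x_i y_{i+1} − x_{i+1} y_i) is linear in p.
With p=0 it equals 149; the coefficient of p is 9 (from the two edges through P_4).
So 9·p + 149 = 2·74.5 = 149 ⇒ p = 0.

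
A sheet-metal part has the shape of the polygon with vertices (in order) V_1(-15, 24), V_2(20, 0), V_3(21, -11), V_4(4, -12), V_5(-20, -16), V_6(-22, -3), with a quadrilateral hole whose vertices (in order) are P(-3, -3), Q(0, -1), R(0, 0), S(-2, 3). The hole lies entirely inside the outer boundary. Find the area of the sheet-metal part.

1029.5

Outer boundary:
Apply the surveyor's formula: 2A = Σ (x_i·y_{i+1} − x_{i+1}·y_i), indices taken mod 6.
Σ = (-480) + (-220) + (-208) + (-304) + (-292) + (-573) = -2077
Area = |Σ|/2 = 1038.5.
Hole:
Apply the surveyor's formula: 2A = Σ (x_i·y_{i+1} − x_{i+1}·y_i), indices taken mod 4.
P→Q: (-3)(-1) − (0)(-3) = 3
Q→R: (0)(0) − (0)(-1) = 0
R→S: (0)(3) − (-2)(0) = 0
S→P: (-2)(-3) − (-3)(3) = 15
Σ = 18
Area = |Σ|/2 = 9.
Net area = 1038.5 − 9 = 1029.5.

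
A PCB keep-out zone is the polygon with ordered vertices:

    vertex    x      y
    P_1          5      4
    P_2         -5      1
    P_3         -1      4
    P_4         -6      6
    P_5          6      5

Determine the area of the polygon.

21.5

Σ = (25) + (-19) + (18) + (-66) + (-1) = -43
Area = |Σ|/2 = 21.5.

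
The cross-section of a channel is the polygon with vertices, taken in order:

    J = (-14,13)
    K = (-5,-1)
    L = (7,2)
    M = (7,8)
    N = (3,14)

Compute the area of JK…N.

Apply the shoelace formula: 2A = Σ (x_i·y_{i+1} − x_{i+1}·y_i), indices taken mod 5.
Σ = (79) + (-3) + (42) + (74) + (235) = 427
Area = |Σ|/2 = 213.5.

213.5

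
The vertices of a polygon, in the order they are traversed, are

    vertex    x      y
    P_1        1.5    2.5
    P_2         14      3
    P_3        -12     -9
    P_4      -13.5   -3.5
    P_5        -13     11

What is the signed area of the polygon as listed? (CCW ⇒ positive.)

Apply the shoelace (surveyor's) formula: 2A = Σ (x_i·y_{i+1} − x_{i+1}·y_i), indices taken mod 5.
Σ = (-30.5) + (-90) + (-79.5) + (-194) + (-49) = -443
Signed area = Σ/2 = -221.5 (negative ⇒ clockwise traversal).

-221.5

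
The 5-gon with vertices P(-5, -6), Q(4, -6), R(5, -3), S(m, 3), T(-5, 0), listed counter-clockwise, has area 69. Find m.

2

The doubled signed area Σ (x_i y_{i+1} − x_{i+1} y_i) is linear in m.
With m=0 it equals 132; the coefficient of m is 3 (from the two edges through S).
So 3·m + 132 = 2·69 = 138 ⇒ m = 2.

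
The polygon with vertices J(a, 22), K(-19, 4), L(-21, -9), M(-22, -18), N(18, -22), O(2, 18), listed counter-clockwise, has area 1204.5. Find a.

Write out the shoelace sum; only the two edges meeting at J involve a:
2·Area = [(2·22 − a·18) + (a·4 − (-19)·22)] + 1611
       = -14·a + 2073 = 2409
⇒ a = -24.

-24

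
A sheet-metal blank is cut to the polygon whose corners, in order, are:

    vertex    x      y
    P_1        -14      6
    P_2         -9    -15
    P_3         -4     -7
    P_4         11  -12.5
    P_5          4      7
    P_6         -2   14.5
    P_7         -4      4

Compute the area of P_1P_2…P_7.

337.5

Apply the shoelace (surveyor's) formula: 2A = Σ (x_i·y_{i+1} − x_{i+1}·y_i), indices taken mod 7.
P_1→P_2: (-14)(-15) − (-9)(6) = 264
P_2→P_3: (-9)(-7) − (-4)(-15) = 3
P_3→P_4: (-4)(-12.5) − (11)(-7) = 127
P_4→P_5: (11)(7) − (4)(-12.5) = 127
P_5→P_6: (4)(14.5) − (-2)(7) = 72
P_6→P_7: (-2)(4) − (-4)(14.5) = 50
P_7→P_1: (-4)(6) − (-14)(4) = 32
Σ = 675
Area = |Σ|/2 = 337.5.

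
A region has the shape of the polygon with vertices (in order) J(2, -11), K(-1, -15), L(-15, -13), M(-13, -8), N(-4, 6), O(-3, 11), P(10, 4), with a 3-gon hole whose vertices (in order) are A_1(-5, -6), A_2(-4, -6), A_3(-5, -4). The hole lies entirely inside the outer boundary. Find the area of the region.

338

Outer boundary:
Apply the surveyor's formula: 2A = Σ (x_i·y_{i+1} − x_{i+1}·y_i), indices taken mod 7.
Σ = (-41) + (-212) + (-49) + (-110) + (-26) + (-122) + (-118) = -678
Area = |Σ|/2 = 339.
Hole:
Apply Gauss's area formula: 2A = Σ (x_i·y_{i+1} − x_{i+1}·y_i), indices taken mod 3.
Σ = (6) + (-14) + (10) = 2
Area = |Σ|/2 = 1.
Net area = 339 − 1 = 338.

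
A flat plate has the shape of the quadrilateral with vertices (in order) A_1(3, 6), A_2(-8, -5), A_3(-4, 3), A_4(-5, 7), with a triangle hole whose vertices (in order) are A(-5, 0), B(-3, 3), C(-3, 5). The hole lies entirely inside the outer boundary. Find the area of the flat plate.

35.5

Outer boundary:
Apply Gauss's area formula: 2A = Σ (x_i·y_{i+1} − x_{i+1}·y_i), indices taken mod 4.
Σ = (33) + (-44) + (-13) + (-51) = -75
Area = |Σ|/2 = 37.5.
Hole:
Apply the shoelace formula: 2A = Σ (x_i·y_{i+1} − x_{i+1}·y_i), indices taken mod 3.
A→B: (-5)(3) − (-3)(0) = -15
B→C: (-3)(5) − (-3)(3) = -6
C→A: (-3)(0) − (-5)(5) = 25
Σ = 4
Area = |Σ|/2 = 2.
Net area = 37.5 − 2 = 35.5.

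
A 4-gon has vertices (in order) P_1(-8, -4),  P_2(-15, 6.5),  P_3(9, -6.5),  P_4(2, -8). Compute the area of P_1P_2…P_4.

102

Apply the shoelace (surveyor's) formula: 2A = Σ (x_i·y_{i+1} − x_{i+1}·y_i), indices taken mod 4.
Σ = (-112) + (39) + (-59) + (-72) = -204
Area = |Σ|/2 = 102.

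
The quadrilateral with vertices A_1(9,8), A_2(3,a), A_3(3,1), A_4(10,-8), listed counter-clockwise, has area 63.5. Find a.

Write out the shoelace sum; only the two edges meeting at A_2 involve a:
2·Area = [(9·a − 3·8) + (3·1 − 3·a)] + 118
       = 6·a + 97 = 127
⇒ a = 5.

5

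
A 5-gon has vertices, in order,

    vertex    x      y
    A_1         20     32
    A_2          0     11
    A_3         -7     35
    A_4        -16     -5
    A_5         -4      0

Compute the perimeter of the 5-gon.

148

|A_1A_2| = √((-20)² + (-21)²) = √841 = 29
|A_2A_3| = √((-7)² + (24)²) = √625 = 25
|A_3A_4| = √((-9)² + (-40)²) = √1681 = 41
|A_4A_5| = √((12)² + (5)²) = √169 = 13
|A_5A_1| = √((24)² + (32)²) = √1600 = 40
Perimeter = 29 + 25 + 41 + 13 + 40 = 148.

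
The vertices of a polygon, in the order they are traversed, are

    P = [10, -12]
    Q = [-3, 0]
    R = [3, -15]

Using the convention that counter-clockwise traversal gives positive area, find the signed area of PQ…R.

Apply the shoelace (surveyor's) formula: 2A = Σ (x_i·y_{i+1} − x_{i+1}·y_i), indices taken mod 3.
P→Q: (10)(0) − (-3)(-12) = -36
Q→R: (-3)(-15) − (3)(0) = 45
R→P: (3)(-12) − (10)(-15) = 114
Σ = 123
Signed area = Σ/2 = 61.5 (positive ⇒ counter-clockwise traversal).

61.5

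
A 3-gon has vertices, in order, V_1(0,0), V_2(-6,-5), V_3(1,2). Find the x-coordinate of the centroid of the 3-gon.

-5/3

Apply Gauss's area formula. First the cross-terms c_i = x_i·y_{i+1} − x_{i+1}·y_i:
  0, -7, 0  ⇒  2A = -7, A = -3.5.
Then Σ (x_i + x_{i+1})·c_i = 35, so x̄ = 35 / (6·(-3.5)) = -5/3.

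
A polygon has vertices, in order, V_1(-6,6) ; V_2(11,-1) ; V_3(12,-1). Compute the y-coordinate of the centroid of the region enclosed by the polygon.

4/3

Apply the surveyor's formula. First the cross-terms c_i = x_i·y_{i+1} − x_{i+1}·y_i:
  -60, 1, 66  ⇒  2A = 7, A = 3.5.
Then Σ (y_i + y_{i+1})·c_i = 28, so ȳ = 28 / (6·3.5) = 4/3.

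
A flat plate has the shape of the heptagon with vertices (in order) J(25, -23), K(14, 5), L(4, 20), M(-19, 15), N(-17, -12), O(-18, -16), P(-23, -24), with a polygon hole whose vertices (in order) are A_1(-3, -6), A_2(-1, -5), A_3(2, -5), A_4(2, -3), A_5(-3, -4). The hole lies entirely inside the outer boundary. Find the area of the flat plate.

1431

Outer boundary:
Cross-terms: 447, 260, 440, 483, 56, 64, 1129  ⇒  Σ = 2879
Area = |Σ|/2 = 1439.5.
Hole:
Apply the shoelace (surveyor's) formula: 2A = Σ (x_i·y_{i+1} − x_{i+1}·y_i), indices taken mod 5.
Cross-terms: 9, 15, 4, -17, 6  ⇒  Σ = 17
Area = |Σ|/2 = 8.5.
Net area = 1439.5 − 8.5 = 1431.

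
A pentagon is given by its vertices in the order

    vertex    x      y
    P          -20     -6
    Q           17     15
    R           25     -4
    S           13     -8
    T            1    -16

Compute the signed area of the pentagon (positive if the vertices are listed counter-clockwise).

-657.5

Apply Gauss's area formula: 2A = Σ (x_i·y_{i+1} − x_{i+1}·y_i), indices taken mod 5.
Σ = (-198) + (-443) + (-148) + (-200) + (-326) = -1315
Signed area = Σ/2 = -657.5 (negative ⇒ clockwise traversal).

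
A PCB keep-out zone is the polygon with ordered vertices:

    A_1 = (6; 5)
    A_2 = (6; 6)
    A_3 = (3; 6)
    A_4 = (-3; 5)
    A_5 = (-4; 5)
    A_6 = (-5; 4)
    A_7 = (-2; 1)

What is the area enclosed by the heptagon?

Apply Gauss's area formula: 2A = Σ (x_i·y_{i+1} − x_{i+1}·y_i), indices taken mod 7.
Cross-terms: 6, 18, 33, 5, 9, 3, -16  ⇒  Σ = 58
Area = |Σ|/2 = 29.

29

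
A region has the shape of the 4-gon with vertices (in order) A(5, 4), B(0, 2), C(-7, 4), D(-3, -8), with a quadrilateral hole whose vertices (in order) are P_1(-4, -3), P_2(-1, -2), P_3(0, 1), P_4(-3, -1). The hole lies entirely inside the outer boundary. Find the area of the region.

Outer boundary:
Apply the shoelace (surveyor's) formula: 2A = Σ (x_i·y_{i+1} − x_{i+1}·y_i), indices taken mod 4.
Σ = (10) + (14) + (68) + (28) = 120
Area = |Σ|/2 = 60.
Hole:
P_1→P_2: (-4)(-2) − (-1)(-3) = 5
P_2→P_3: (-1)(1) − (0)(-2) = -1
P_3→P_4: (0)(-1) − (-3)(1) = 3
P_4→P_1: (-3)(-3) − (-4)(-1) = 5
Σ = 12
Area = |Σ|/2 = 6.
Net area = 60 − 6 = 54.

54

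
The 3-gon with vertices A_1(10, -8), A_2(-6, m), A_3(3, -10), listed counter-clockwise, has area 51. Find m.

The doubled signed area Σ (x_i y_{i+1} − x_{i+1} y_i) is linear in m.
With m=0 it equals 88; the coefficient of m is 7 (from the two edges through A_2).
So 7·m + 88 = 2·51 = 102 ⇒ m = 2.

2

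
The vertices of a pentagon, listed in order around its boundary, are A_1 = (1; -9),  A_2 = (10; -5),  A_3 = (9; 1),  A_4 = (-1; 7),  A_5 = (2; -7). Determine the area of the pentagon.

93

A_1→A_2: (1)(-5) − (10)(-9) = 85
A_2→A_3: (10)(1) − (9)(-5) = 55
A_3→A_4: (9)(7) − (-1)(1) = 64
A_4→A_5: (-1)(-7) − (2)(7) = -7
A_5→A_1: (2)(-9) − (1)(-7) = -11
Σ = 186
Area = |Σ|/2 = 93.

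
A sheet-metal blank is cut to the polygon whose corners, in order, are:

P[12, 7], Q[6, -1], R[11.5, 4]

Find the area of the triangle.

7

Apply Gauss's area formula: 2A = Σ (x_i·y_{i+1} − x_{i+1}·y_i), indices taken mod 3.
P→Q: (12)(-1) − (6)(7) = -54
Q→R: (6)(4) − (11.5)(-1) = 35.5
R→P: (11.5)(7) − (12)(4) = 32.5
Σ = 14
Area = |Σ|/2 = 7.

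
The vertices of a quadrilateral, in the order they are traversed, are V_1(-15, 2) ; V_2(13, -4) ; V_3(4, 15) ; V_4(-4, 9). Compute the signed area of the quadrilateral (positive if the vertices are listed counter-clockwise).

234

Apply the surveyor's formula: 2A = Σ (x_i·y_{i+1} − x_{i+1}·y_i), indices taken mod 4.
V_1→V_2: (-15)(-4) − (13)(2) = 34
V_2→V_3: (13)(15) − (4)(-4) = 211
V_3→V_4: (4)(9) − (-4)(15) = 96
V_4→V_1: (-4)(2) − (-15)(9) = 127
Σ = 468
Signed area = Σ/2 = 234 (positive ⇒ counter-clockwise traversal).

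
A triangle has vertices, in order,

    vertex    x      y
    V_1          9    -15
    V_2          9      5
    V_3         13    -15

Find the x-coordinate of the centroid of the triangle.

31/3

Apply the shoelace (surveyor's) formula. First the cross-terms c_i = x_i·y_{i+1} − x_{i+1}·y_i:
  180, -200, -60  ⇒  2A = -80, A = -40.
Then Σ (x_i + x_{i+1})·c_i = -2480, so x̄ = -2480 / (6·(-40)) = 31/3.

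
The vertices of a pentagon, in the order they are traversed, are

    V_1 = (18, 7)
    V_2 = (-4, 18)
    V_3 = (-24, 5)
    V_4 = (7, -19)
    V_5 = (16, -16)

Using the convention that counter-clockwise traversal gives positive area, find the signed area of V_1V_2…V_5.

Apply Gauss's area formula: 2A = Σ (x_i·y_{i+1} − x_{i+1}·y_i), indices taken mod 5.
Cross-terms: 352, 412, 421, 192, 400  ⇒  Σ = 1777
Signed area = Σ/2 = 888.5 (positive ⇒ counter-clockwise traversal).

888.5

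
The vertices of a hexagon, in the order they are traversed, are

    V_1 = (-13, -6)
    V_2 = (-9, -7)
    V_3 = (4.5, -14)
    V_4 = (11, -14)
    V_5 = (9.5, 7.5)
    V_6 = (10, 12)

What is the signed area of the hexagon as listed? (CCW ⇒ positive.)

V_1→V_2: (-13)(-7) − (-9)(-6) = 37
V_2→V_3: (-9)(-14) − (4.5)(-7) = 157.5
V_3→V_4: (4.5)(-14) − (11)(-14) = 91
V_4→V_5: (11)(7.5) − (9.5)(-14) = 215.5
V_5→V_6: (9.5)(12) − (10)(7.5) = 39
V_6→V_1: (10)(-6) − (-13)(12) = 96
Σ = 636
Signed area = Σ/2 = 318 (positive ⇒ counter-clockwise traversal).

318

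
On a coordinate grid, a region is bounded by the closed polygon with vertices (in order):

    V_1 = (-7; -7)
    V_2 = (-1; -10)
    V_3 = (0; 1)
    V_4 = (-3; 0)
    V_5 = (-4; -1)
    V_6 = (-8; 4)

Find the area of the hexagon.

Apply Gauss's area formula: 2A = Σ (x_i·y_{i+1} − x_{i+1}·y_i), indices taken mod 6.
Σ = (63) + (-1) + (3) + (3) + (-24) + (84) = 128
Area = |Σ|/2 = 64.

64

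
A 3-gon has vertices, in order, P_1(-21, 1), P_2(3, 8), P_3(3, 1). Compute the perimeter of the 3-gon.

|P_1P_2| = √((24)² + (7)²) = √625 = 25
|P_2P_3| = √((0)² + (-7)²) = √49 = 7
|P_3P_1| = √((-24)² + (0)²) = √576 = 24
Perimeter = 25 + 7 + 24 = 56.

56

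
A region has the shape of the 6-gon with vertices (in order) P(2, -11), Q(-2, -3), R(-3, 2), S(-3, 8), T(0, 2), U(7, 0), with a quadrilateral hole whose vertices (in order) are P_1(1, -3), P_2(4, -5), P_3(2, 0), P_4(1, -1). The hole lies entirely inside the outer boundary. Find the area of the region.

71.5

Outer boundary:
Σ = (-28) + (-13) + (-18) + (-6) + (-14) + (-77) = -156
Area = |Σ|/2 = 78.
Hole:
Apply the shoelace (surveyor's) formula: 2A = Σ (x_i·y_{i+1} − x_{i+1}·y_i), indices taken mod 4.
Σ = (7) + (10) + (-2) + (-2) = 13
Area = |Σ|/2 = 6.5.
Net area = 78 − 6.5 = 71.5.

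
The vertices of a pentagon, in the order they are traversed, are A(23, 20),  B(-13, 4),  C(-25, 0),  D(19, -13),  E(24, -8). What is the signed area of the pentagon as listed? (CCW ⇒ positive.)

Apply the shoelace formula: 2A = Σ (x_i·y_{i+1} − x_{i+1}·y_i), indices taken mod 5.
Σ = (352) + (100) + (325) + (160) + (664) = 1601
Signed area = Σ/2 = 800.5 (positive ⇒ counter-clockwise traversal).

800.5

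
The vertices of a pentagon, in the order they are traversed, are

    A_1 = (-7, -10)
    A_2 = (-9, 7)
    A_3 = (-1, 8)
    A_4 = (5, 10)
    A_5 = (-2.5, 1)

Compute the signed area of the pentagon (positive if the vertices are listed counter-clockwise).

Apply Gauss's area formula: 2A = Σ (x_i·y_{i+1} − x_{i+1}·y_i), indices taken mod 5.
Cross-terms: -139, -65, -50, 30, 32  ⇒  Σ = -192
Signed area = Σ/2 = -96 (negative ⇒ clockwise traversal).

-96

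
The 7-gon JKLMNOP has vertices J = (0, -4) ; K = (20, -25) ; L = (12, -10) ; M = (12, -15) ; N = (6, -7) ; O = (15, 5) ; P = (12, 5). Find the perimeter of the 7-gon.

94

|JK| = √((20)² + (-21)²) = √841 = 29
|KL| = √((-8)² + (15)²) = √289 = 17
|LM| = √((0)² + (-5)²) = √25 = 5
|MN| = √((-6)² + (8)²) = √100 = 10
|NO| = √((9)² + (12)²) = √225 = 15
|OP| = √((-3)² + (0)²) = √9 = 3
|PJ| = √((-12)² + (-9)²) = √225 = 15
Perimeter = 29 + 17 + 5 + 10 + 15 + 3 + 15 = 94.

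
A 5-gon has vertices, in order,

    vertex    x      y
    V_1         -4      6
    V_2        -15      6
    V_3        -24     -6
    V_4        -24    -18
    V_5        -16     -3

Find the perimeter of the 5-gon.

|V_1V_2| = √((-11)² + (0)²) = √121 = 11
|V_2V_3| = √((-9)² + (-12)²) = √225 = 15
|V_3V_4| = √((0)² + (-12)²) = √144 = 12
|V_4V_5| = √((8)² + (15)²) = √289 = 17
|V_5V_1| = √((12)² + (9)²) = √225 = 15
Perimeter = 11 + 15 + 12 + 17 + 15 = 70.

70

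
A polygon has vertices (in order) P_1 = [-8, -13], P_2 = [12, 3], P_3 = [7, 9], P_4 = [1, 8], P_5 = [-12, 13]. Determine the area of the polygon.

Apply the shoelace formula: 2A = Σ (x_i·y_{i+1} − x_{i+1}·y_i), indices taken mod 5.
Σ = (132) + (87) + (47) + (109) + (260) = 635
Area = |Σ|/2 = 317.5.

317.5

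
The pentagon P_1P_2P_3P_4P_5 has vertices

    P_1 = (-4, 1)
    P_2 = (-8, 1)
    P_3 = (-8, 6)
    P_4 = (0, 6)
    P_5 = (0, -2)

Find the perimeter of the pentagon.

|P_1P_2| = √((-4)² + (0)²) = √16 = 4
|P_2P_3| = √((0)² + (5)²) = √25 = 5
|P_3P_4| = √((8)² + (0)²) = √64 = 8
|P_4P_5| = √((0)² + (-8)²) = √64 = 8
|P_5P_1| = √((-4)² + (3)²) = √25 = 5
Perimeter = 4 + 5 + 8 + 8 + 5 = 30.

30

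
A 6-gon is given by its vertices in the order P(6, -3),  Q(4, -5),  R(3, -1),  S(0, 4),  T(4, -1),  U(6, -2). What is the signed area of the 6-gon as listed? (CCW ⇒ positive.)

-9.5

Apply Gauss's area formula: 2A = Σ (x_i·y_{i+1} − x_{i+1}·y_i), indices taken mod 6.
Σ = (-18) + (11) + (12) + (-16) + (-2) + (-6) = -19
Signed area = Σ/2 = -9.5 (negative ⇒ clockwise traversal).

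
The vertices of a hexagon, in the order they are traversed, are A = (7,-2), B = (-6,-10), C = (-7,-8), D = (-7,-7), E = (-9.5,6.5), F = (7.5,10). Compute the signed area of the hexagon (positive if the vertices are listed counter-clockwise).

-225.875

A→B: (7)(-10) − (-6)(-2) = -82
B→C: (-6)(-8) − (-7)(-10) = -22
C→D: (-7)(-7) − (-7)(-8) = -7
D→E: (-7)(6.5) − (-9.5)(-7) = -112
E→F: (-9.5)(10) − (7.5)(6.5) = -143.75
F→A: (7.5)(-2) − (7)(10) = -85
Σ = -451.75
Signed area = Σ/2 = -225.875 (negative ⇒ clockwise traversal).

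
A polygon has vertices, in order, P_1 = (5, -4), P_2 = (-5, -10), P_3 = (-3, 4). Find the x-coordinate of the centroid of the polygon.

-1

Apply Gauss's area formula. First the cross-terms c_i = x_i·y_{i+1} − x_{i+1}·y_i:
  -70, -50, -8  ⇒  2A = -128, A = -64.
Then Σ (x_i + x_{i+1})·c_i = 384, so x̄ = 384 / (6·(-64)) = -1.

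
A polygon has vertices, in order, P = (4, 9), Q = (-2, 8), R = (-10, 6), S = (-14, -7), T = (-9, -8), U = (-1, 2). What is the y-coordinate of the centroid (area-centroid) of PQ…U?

147/139

Apply the shoelace formula. First the cross-terms c_i = x_i·y_{i+1} − x_{i+1}·y_i:
  50, 68, 154, 49, -26, -17  ⇒  2A = 278, A = 139.
Then Σ (y_i + y_{i+1})·c_i = 882, so ȳ = 882 / (6·139) = 147/139.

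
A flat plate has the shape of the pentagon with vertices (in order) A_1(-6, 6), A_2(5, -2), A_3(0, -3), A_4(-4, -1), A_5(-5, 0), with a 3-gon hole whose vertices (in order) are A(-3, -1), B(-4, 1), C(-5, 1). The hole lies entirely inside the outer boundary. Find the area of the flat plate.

Outer boundary:
A_1→A_2: (-6)(-2) − (5)(6) = -18
A_2→A_3: (5)(-3) − (0)(-2) = -15
A_3→A_4: (0)(-1) − (-4)(-3) = -12
A_4→A_5: (-4)(0) − (-5)(-1) = -5
A_5→A_1: (-5)(6) − (-6)(0) = -30
Σ = -80
Area = |Σ|/2 = 40.
Hole:
Apply Gauss's area formula: 2A = Σ (x_i·y_{i+1} − x_{i+1}·y_i), indices taken mod 3.
Σ = (-7) + (1) + (8) = 2
Area = |Σ|/2 = 1.
Net area = 40 − 1 = 39.

39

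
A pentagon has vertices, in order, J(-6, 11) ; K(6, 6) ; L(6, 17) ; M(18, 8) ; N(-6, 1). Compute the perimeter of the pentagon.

74

|JK| = √((12)² + (-5)²) = √169 = 13
|KL| = √((0)² + (11)²) = √121 = 11
|LM| = √((12)² + (-9)²) = √225 = 15
|MN| = √((-24)² + (-7)²) = √625 = 25
|NJ| = √((0)² + (10)²) = √100 = 10
Perimeter = 13 + 11 + 15 + 25 + 10 = 74.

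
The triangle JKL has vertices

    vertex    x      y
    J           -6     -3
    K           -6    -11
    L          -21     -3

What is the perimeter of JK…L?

40

|JK| = √((0)² + (-8)²) = √64 = 8
|KL| = √((-15)² + (8)²) = √289 = 17
|LJ| = √((15)² + (0)²) = √225 = 15
Perimeter = 8 + 17 + 15 = 40.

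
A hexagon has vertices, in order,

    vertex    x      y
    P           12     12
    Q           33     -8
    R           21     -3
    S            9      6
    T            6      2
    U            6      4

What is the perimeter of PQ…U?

74

|PQ| = √((21)² + (-20)²) = √841 = 29
|QR| = √((-12)² + (5)²) = √169 = 13
|RS| = √((-12)² + (9)²) = √225 = 15
|ST| = √((-3)² + (-4)²) = √25 = 5
|TU| = √((0)² + (2)²) = √4 = 2
|UP| = √((6)² + (8)²) = √100 = 10
Perimeter = 29 + 13 + 15 + 5 + 2 + 10 = 74.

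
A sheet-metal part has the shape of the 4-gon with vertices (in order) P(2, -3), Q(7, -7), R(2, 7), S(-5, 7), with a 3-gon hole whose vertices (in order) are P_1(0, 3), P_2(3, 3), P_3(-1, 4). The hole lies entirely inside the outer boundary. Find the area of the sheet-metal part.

Outer boundary:
Apply the surveyor's formula: 2A = Σ (x_i·y_{i+1} − x_{i+1}·y_i), indices taken mod 4.
Cross-terms: 7, 63, 49, 1  ⇒  Σ = 120
Area = |Σ|/2 = 60.
Hole:
Apply Gauss's area formula: 2A = Σ (x_i·y_{i+1} − x_{i+1}·y_i), indices taken mod 3.
P_1→P_2: (0)(3) − (3)(3) = -9
P_2→P_3: (3)(4) − (-1)(3) = 15
P_3→P_1: (-1)(3) − (0)(4) = -3
Σ = 3
Area = |Σ|/2 = 1.5.
Net area = 60 − 1.5 = 58.5.

58.5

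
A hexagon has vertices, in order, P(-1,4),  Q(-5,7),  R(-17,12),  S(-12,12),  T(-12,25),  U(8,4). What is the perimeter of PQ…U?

74

|PQ| = √((-4)² + (3)²) = √25 = 5
|QR| = √((-12)² + (5)²) = √169 = 13
|RS| = √((5)² + (0)²) = √25 = 5
|ST| = √((0)² + (13)²) = √169 = 13
|TU| = √((20)² + (-21)²) = √841 = 29
|UP| = √((-9)² + (0)²) = √81 = 9
Perimeter = 5 + 13 + 5 + 13 + 29 + 9 = 74.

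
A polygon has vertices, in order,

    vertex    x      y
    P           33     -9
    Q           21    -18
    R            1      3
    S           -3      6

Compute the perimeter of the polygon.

|PQ| = √((-12)² + (-9)²) = √225 = 15
|QR| = √((-20)² + (21)²) = √841 = 29
|RS| = √((-4)² + (3)²) = √25 = 5
|SP| = √((36)² + (-15)²) = √1521 = 39
Perimeter = 15 + 29 + 5 + 39 = 88.

88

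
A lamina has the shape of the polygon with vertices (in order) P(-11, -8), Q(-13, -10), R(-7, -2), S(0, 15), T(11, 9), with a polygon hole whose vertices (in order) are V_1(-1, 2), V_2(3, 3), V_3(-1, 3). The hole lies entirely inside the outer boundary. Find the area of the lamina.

146.5

Outer boundary:
P→Q: (-11)(-10) − (-13)(-8) = 6
Q→R: (-13)(-2) − (-7)(-10) = -44
R→S: (-7)(15) − (0)(-2) = -105
S→T: (0)(9) − (11)(15) = -165
T→P: (11)(-8) − (-11)(9) = 11
Σ = -297
Area = |Σ|/2 = 148.5.
Hole:
Cross-terms: -9, 12, 1  ⇒  Σ = 4
Area = |Σ|/2 = 2.
Net area = 148.5 − 2 = 146.5.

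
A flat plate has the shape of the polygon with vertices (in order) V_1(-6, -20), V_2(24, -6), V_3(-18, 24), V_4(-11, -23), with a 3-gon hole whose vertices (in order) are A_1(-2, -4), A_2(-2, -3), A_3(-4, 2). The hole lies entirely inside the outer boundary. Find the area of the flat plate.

871

Outer boundary:
V_1→V_2: (-6)(-6) − (24)(-20) = 516
V_2→V_3: (24)(24) − (-18)(-6) = 468
V_3→V_4: (-18)(-23) − (-11)(24) = 678
V_4→V_1: (-11)(-20) − (-6)(-23) = 82
Σ = 1744
Area = |Σ|/2 = 872.
Hole:
Cross-terms: -2, -16, 20  ⇒  Σ = 2
Area = |Σ|/2 = 1.
Net area = 872 − 1 = 871.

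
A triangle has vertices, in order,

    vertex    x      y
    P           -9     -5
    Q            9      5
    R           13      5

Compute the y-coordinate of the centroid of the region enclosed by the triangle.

Apply the surveyor's formula. First the cross-terms c_i = x_i·y_{i+1} − x_{i+1}·y_i:
  0, -20, -20  ⇒  2A = -40, A = -20.
Then Σ (y_i + y_{i+1})·c_i = -200, so ȳ = -200 / (6·(-20)) = 5/3.

5/3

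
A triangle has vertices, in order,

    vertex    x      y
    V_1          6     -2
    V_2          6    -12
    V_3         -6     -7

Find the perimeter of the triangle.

|V_1V_2| = √((0)² + (-10)²) = √100 = 10
|V_2V_3| = √((-12)² + (5)²) = √169 = 13
|V_3V_1| = √((12)² + (5)²) = √169 = 13
Perimeter = 10 + 13 + 13 = 36.

36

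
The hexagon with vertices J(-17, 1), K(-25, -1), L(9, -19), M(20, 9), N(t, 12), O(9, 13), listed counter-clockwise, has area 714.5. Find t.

20

Write out the shoelace sum; only the two edges meeting at N involve t:
2·Area = [(20·12 − t·9) + (t·13 − 9·12)] + 1217
       = 4·t + 1349 = 1429
⇒ t = 20.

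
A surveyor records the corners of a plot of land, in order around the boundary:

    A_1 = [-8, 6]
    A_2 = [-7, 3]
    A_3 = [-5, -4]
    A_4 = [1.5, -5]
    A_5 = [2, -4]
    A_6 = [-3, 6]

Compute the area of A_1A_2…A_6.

Apply Gauss's area formula: 2A = Σ (x_i·y_{i+1} − x_{i+1}·y_i), indices taken mod 6.
A_1→A_2: (-8)(3) − (-7)(6) = 18
A_2→A_3: (-7)(-4) − (-5)(3) = 43
A_3→A_4: (-5)(-5) − (1.5)(-4) = 31
A_4→A_5: (1.5)(-4) − (2)(-5) = 4
A_5→A_6: (2)(6) − (-3)(-4) = 0
A_6→A_1: (-3)(6) − (-8)(6) = 30
Σ = 126
Area = |Σ|/2 = 63.

63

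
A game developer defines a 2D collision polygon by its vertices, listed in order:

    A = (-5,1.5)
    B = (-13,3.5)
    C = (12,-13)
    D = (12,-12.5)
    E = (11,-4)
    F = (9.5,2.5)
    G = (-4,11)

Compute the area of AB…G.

Σ = (2) + (127) + (6) + (89.5) + (65.5) + (114.5) + (49) = 453.5
Area = |Σ|/2 = 226.75.

226.75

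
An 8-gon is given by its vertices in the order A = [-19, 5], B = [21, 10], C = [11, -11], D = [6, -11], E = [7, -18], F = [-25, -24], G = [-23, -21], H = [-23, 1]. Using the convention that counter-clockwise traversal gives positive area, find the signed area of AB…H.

-984.5

Apply Gauss's area formula: 2A = Σ (x_i·y_{i+1} − x_{i+1}·y_i), indices taken mod 8.
A→B: (-19)(10) − (21)(5) = -295
B→C: (21)(-11) − (11)(10) = -341
C→D: (11)(-11) − (6)(-11) = -55
D→E: (6)(-18) − (7)(-11) = -31
E→F: (7)(-24) − (-25)(-18) = -618
F→G: (-25)(-21) − (-23)(-24) = -27
G→H: (-23)(1) − (-23)(-21) = -506
H→A: (-23)(5) − (-19)(1) = -96
Σ = -1969
Signed area = Σ/2 = -984.5 (negative ⇒ clockwise traversal).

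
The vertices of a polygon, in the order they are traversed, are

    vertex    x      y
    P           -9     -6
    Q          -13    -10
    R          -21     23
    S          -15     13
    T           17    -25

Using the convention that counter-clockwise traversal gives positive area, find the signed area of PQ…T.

-299

Apply the shoelace formula: 2A = Σ (x_i·y_{i+1} − x_{i+1}·y_i), indices taken mod 5.
P→Q: (-9)(-10) − (-13)(-6) = 12
Q→R: (-13)(23) − (-21)(-10) = -509
R→S: (-21)(13) − (-15)(23) = 72
S→T: (-15)(-25) − (17)(13) = 154
T→P: (17)(-6) − (-9)(-25) = -327
Σ = -598
Signed area = Σ/2 = -299 (negative ⇒ clockwise traversal).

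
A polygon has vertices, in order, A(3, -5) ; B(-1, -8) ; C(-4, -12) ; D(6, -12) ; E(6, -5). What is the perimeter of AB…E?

30

|AB| = √((-4)² + (-3)²) = √25 = 5
|BC| = √((-3)² + (-4)²) = √25 = 5
|CD| = √((10)² + (0)²) = √100 = 10
|DE| = √((0)² + (7)²) = √49 = 7
|EA| = √((-3)² + (0)²) = √9 = 3
Perimeter = 5 + 5 + 10 + 7 + 3 = 30.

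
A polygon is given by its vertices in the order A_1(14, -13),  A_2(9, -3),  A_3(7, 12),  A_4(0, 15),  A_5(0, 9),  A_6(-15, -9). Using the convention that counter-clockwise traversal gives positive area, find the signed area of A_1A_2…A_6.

382.5

Apply the shoelace formula: 2A = Σ (x_i·y_{i+1} − x_{i+1}·y_i), indices taken mod 6.
Σ = (75) + (129) + (105) + (0) + (135) + (321) = 765
Signed area = Σ/2 = 382.5 (positive ⇒ counter-clockwise traversal).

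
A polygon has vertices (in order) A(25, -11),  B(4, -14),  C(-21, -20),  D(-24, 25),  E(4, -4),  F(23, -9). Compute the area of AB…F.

Cross-terms: -306, -374, -1005, -4, 56, -28  ⇒  Σ = -1661
Area = |Σ|/2 = 830.5.

830.5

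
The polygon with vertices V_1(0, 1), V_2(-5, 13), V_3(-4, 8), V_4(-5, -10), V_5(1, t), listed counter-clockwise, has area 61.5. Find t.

The doubled signed area Σ (x_i y_{i+1} − x_{i+1} y_i) is linear in t.
With t=0 it equals 108; the coefficient of t is -5 (from the two edges through V_5).
So -5·t + 108 = 2·61.5 = 123 ⇒ t = -3.

-3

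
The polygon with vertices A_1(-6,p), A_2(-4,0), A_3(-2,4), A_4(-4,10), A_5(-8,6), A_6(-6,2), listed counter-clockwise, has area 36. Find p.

Write out the shoelace sum; only the two edges meeting at A_1 involve p:
2·Area = [((-6)·p − (-6)·2) + ((-6)·0 − (-4)·p)] + 56
       = -2·p + 68 = 72
⇒ p = -2.

-2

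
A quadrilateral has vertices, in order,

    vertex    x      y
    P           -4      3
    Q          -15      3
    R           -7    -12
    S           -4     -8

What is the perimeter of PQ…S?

44

|PQ| = √((-11)² + (0)²) = √121 = 11
|QR| = √((8)² + (-15)²) = √289 = 17
|RS| = √((3)² + (4)²) = √25 = 5
|SP| = √((0)² + (11)²) = √121 = 11
Perimeter = 11 + 17 + 5 + 11 = 44.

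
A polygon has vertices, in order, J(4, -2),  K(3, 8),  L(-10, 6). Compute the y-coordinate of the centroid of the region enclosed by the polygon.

Apply the shoelace formula. First the cross-terms c_i = x_i·y_{i+1} − x_{i+1}·y_i:
  38, 98, -4  ⇒  2A = 132, A = 66.
Then Σ (y_i + y_{i+1})·c_i = 1584, so ȳ = 1584 / (6·66) = 4.

4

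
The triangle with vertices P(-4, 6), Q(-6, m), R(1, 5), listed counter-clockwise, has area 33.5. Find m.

The doubled signed area Σ (x_i y_{i+1} − x_{i+1} y_i) is linear in m.
With m=0 it equals 32; the coefficient of m is -5 (from the two edges through Q).
So -5·m + 32 = 2·33.5 = 67 ⇒ m = -7.

-7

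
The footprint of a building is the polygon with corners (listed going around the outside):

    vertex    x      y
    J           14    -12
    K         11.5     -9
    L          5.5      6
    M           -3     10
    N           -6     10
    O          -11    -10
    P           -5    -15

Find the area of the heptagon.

Cross-terms: 12, 118.5, 73, 30, 170, 115, 270  ⇒  Σ = 788.5
Area = |Σ|/2 = 394.25.

394.25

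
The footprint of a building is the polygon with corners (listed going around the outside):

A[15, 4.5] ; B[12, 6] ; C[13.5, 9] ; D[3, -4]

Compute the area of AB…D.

Apply the shoelace formula: 2A = Σ (x_i·y_{i+1} − x_{i+1}·y_i), indices taken mod 4.
Cross-terms: 36, 27, -81, 73.5  ⇒  Σ = 55.5
Area = |Σ|/2 = 27.75.

27.75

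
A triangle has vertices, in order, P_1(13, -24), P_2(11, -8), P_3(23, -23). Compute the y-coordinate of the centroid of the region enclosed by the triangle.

-55/3

Apply the surveyor's formula. First the cross-terms c_i = x_i·y_{i+1} − x_{i+1}·y_i:
  160, -69, -253  ⇒  2A = -162, A = -81.
Then Σ (y_i + y_{i+1})·c_i = 8910, so ȳ = 8910 / (6·(-81)) = -55/3.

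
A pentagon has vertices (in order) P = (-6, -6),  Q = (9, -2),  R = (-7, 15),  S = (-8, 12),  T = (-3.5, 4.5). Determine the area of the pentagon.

138.5

Apply the surveyor's formula: 2A = Σ (x_i·y_{i+1} − x_{i+1}·y_i), indices taken mod 5.
P→Q: (-6)(-2) − (9)(-6) = 66
Q→R: (9)(15) − (-7)(-2) = 121
R→S: (-7)(12) − (-8)(15) = 36
S→T: (-8)(4.5) − (-3.5)(12) = 6
T→P: (-3.5)(-6) − (-6)(4.5) = 48
Σ = 277
Area = |Σ|/2 = 138.5.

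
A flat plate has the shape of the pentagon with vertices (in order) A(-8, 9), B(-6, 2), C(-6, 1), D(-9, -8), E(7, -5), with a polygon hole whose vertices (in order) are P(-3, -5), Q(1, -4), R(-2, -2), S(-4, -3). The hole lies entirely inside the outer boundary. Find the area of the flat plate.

104.5

Outer boundary:
Apply the shoelace (surveyor's) formula: 2A = Σ (x_i·y_{i+1} − x_{i+1}·y_i), indices taken mod 5.
Σ = (38) + (6) + (57) + (101) + (23) = 225
Area = |Σ|/2 = 112.5.
Hole:
Apply the shoelace formula: 2A = Σ (x_i·y_{i+1} − x_{i+1}·y_i), indices taken mod 4.
Σ = (17) + (-10) + (-2) + (11) = 16
Area = |Σ|/2 = 8.
Net area = 112.5 − 8 = 104.5.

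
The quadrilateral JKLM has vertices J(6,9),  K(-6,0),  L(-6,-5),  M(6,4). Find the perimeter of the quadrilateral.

|JK| = √((-12)² + (-9)²) = √225 = 15
|KL| = √((0)² + (-5)²) = √25 = 5
|LM| = √((12)² + (9)²) = √225 = 15
|MJ| = √((0)² + (5)²) = √25 = 5
Perimeter = 15 + 5 + 15 + 5 = 40.

40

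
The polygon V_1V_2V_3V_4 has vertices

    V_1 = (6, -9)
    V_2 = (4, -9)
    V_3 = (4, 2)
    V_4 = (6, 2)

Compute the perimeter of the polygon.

|V_1V_2| = √((-2)² + (0)²) = √4 = 2
|V_2V_3| = √((0)² + (11)²) = √121 = 11
|V_3V_4| = √((2)² + (0)²) = √4 = 2
|V_4V_1| = √((0)² + (-11)²) = √121 = 11
Perimeter = 2 + 11 + 2 + 11 = 26.

26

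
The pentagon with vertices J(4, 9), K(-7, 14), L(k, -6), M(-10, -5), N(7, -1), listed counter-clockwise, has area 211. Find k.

The doubled signed area Σ (x_i y_{i+1} − x_{i+1} y_i) is linear in k.
With k=0 it equals 213; the coefficient of k is -19 (from the two edges through L).
So -19·k + 213 = 2·211 = 422 ⇒ k = -11.

-11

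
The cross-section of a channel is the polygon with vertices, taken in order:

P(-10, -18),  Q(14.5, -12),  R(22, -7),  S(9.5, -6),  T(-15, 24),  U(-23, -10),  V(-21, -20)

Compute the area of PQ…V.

873

Apply Gauss's area formula: 2A = Σ (x_i·y_{i+1} − x_{i+1}·y_i), indices taken mod 7.
Cross-terms: 381, 162.5, -65.5, 138, 702, 250, 178  ⇒  Σ = 1746
Area = |Σ|/2 = 873.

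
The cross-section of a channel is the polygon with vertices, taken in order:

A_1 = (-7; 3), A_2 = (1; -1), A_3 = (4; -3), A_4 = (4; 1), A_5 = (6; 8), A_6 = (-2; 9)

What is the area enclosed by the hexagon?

87

Apply the shoelace formula: 2A = Σ (x_i·y_{i+1} − x_{i+1}·y_i), indices taken mod 6.
A_1→A_2: (-7)(-1) − (1)(3) = 4
A_2→A_3: (1)(-3) − (4)(-1) = 1
A_3→A_4: (4)(1) − (4)(-3) = 16
A_4→A_5: (4)(8) − (6)(1) = 26
A_5→A_6: (6)(9) − (-2)(8) = 70
A_6→A_1: (-2)(3) − (-7)(9) = 57
Σ = 174
Area = |Σ|/2 = 87.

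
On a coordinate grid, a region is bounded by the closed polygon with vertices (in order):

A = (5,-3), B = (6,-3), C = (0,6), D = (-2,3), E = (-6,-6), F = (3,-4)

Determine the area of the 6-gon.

Apply the shoelace formula: 2A = Σ (x_i·y_{i+1} − x_{i+1}·y_i), indices taken mod 6.
A→B: (5)(-3) − (6)(-3) = 3
B→C: (6)(6) − (0)(-3) = 36
C→D: (0)(3) − (-2)(6) = 12
D→E: (-2)(-6) − (-6)(3) = 30
E→F: (-6)(-4) − (3)(-6) = 42
F→A: (3)(-3) − (5)(-4) = 11
Σ = 134
Area = |Σ|/2 = 67.

67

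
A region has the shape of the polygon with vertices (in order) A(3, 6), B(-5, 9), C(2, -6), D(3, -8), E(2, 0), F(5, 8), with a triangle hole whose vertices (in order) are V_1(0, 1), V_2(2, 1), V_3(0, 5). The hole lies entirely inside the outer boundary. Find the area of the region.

Outer boundary:
A→B: (3)(9) − (-5)(6) = 57
B→C: (-5)(-6) − (2)(9) = 12
C→D: (2)(-8) − (3)(-6) = 2
D→E: (3)(0) − (2)(-8) = 16
E→F: (2)(8) − (5)(0) = 16
F→A: (5)(6) − (3)(8) = 6
Σ = 109
Area = |Σ|/2 = 54.5.
Hole:
V_1→V_2: (0)(1) − (2)(1) = -2
V_2→V_3: (2)(5) − (0)(1) = 10
V_3→V_1: (0)(1) − (0)(5) = 0
Σ = 8
Area = |Σ|/2 = 4.
Net area = 54.5 − 4 = 50.5.

50.5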